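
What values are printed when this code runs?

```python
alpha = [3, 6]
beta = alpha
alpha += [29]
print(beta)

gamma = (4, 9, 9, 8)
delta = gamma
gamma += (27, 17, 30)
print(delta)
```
[3, 6, 29]
(4, 9, 9, 8)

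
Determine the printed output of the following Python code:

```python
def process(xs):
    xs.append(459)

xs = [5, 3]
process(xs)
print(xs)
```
[5, 3, 459]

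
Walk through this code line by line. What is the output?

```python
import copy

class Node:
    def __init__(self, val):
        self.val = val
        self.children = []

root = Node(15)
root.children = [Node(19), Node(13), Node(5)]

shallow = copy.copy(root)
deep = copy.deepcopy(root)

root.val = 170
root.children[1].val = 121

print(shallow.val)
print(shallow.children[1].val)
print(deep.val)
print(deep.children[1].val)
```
15
121
15
13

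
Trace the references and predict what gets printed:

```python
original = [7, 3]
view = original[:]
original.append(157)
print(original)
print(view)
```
[7, 3, 157]
[7, 3]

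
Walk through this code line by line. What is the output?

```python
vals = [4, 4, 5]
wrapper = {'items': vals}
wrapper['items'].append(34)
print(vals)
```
[4, 4, 5, 34]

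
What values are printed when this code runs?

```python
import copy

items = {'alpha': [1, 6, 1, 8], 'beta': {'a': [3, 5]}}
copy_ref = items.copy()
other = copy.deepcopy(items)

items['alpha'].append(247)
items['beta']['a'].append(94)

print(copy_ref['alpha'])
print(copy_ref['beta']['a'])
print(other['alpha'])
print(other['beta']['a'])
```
[1, 6, 1, 8, 247]
[3, 5, 94]
[1, 6, 1, 8]
[3, 5]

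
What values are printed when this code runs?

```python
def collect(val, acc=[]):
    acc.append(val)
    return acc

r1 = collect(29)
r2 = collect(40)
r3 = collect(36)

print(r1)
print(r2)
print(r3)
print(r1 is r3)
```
[29, 40, 36]
[29, 40, 36]
[29, 40, 36]
True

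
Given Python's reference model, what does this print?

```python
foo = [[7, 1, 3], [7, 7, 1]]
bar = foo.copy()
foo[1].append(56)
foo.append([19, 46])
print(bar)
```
[[7, 1, 3], [7, 7, 1, 56]]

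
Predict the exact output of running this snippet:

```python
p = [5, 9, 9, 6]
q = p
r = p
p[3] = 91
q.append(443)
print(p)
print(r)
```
[5, 9, 9, 91, 443]
[5, 9, 9, 91, 443]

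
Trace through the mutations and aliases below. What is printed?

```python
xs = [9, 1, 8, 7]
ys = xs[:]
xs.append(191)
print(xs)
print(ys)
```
[9, 1, 8, 7, 191]
[9, 1, 8, 7]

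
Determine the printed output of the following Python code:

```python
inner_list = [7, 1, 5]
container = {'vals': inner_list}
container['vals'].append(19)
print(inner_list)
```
[7, 1, 5, 19]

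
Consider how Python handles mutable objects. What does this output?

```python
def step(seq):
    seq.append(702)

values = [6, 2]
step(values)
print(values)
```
[6, 2, 702]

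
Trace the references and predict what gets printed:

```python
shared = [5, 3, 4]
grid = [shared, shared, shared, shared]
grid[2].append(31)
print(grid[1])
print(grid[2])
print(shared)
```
[5, 3, 4, 31]
[5, 3, 4, 31]
[5, 3, 4, 31]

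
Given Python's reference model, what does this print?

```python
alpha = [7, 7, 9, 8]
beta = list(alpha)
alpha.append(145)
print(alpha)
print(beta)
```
[7, 7, 9, 8, 145]
[7, 7, 9, 8]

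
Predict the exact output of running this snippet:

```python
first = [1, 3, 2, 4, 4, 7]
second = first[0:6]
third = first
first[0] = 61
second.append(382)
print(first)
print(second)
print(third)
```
[61, 3, 2, 4, 4, 7]
[1, 3, 2, 4, 4, 7, 382]
[61, 3, 2, 4, 4, 7]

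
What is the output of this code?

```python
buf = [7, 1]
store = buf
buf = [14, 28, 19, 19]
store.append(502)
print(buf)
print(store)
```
[14, 28, 19, 19]
[7, 1, 502]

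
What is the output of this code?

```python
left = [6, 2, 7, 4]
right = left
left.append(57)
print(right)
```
[6, 2, 7, 4, 57]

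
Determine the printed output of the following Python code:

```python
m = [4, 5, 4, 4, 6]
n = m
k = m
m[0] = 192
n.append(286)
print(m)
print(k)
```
[192, 5, 4, 4, 6, 286]
[192, 5, 4, 4, 6, 286]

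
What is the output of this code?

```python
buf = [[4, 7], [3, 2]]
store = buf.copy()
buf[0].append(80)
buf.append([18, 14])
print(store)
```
[[4, 7, 80], [3, 2]]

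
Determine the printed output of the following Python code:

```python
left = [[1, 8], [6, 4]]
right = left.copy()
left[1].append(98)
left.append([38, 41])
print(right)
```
[[1, 8], [6, 4, 98]]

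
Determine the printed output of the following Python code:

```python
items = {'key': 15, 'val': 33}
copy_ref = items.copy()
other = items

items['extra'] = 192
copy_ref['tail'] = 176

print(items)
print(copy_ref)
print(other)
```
{'key': 15, 'val': 33, 'extra': 192}
{'key': 15, 'val': 33, 'tail': 176}
{'key': 15, 'val': 33, 'extra': 192}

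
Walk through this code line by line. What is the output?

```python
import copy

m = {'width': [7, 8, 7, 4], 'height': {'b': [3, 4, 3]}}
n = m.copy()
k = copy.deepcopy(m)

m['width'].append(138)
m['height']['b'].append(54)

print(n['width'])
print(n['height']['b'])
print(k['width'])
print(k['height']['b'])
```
[7, 8, 7, 4, 138]
[3, 4, 3, 54]
[7, 8, 7, 4]
[3, 4, 3]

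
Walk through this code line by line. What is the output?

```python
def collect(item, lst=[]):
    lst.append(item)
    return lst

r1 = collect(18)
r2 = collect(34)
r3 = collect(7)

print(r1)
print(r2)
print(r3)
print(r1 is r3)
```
[18, 34, 7]
[18, 34, 7]
[18, 34, 7]
True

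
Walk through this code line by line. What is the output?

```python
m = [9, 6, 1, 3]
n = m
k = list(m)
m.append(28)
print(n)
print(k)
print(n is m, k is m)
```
[9, 6, 1, 3, 28]
[9, 6, 1, 3]
True False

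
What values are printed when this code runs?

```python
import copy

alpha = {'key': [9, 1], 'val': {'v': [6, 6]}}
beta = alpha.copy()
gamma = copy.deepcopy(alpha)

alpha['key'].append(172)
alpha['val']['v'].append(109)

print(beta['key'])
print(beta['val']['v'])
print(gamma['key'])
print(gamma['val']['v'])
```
[9, 1, 172]
[6, 6, 109]
[9, 1]
[6, 6]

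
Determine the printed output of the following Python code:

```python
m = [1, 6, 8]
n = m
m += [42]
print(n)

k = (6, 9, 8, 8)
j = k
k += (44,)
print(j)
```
[1, 6, 8, 42]
(6, 9, 8, 8)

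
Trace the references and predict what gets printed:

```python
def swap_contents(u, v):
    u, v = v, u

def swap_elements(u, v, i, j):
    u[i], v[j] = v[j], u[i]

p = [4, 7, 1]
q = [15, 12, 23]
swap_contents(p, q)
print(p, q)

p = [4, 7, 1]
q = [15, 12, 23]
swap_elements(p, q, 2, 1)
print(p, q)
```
[4, 7, 1] [15, 12, 23]
[4, 7, 12] [15, 1, 23]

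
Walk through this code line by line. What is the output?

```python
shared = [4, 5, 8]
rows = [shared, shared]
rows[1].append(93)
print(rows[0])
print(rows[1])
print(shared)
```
[4, 5, 8, 93]
[4, 5, 8, 93]
[4, 5, 8, 93]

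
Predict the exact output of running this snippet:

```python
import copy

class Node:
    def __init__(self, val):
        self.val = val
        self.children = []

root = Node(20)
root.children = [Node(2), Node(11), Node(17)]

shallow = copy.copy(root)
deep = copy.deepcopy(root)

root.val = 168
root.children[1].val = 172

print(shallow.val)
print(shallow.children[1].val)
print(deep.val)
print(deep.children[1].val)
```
20
172
20
11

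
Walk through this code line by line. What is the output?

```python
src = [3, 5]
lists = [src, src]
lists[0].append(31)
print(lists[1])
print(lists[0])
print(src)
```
[3, 5, 31]
[3, 5, 31]
[3, 5, 31]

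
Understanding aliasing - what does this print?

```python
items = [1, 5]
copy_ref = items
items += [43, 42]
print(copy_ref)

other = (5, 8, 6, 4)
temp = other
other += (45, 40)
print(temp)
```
[1, 5, 43, 42]
(5, 8, 6, 4)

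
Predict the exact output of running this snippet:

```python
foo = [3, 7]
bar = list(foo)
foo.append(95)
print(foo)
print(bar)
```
[3, 7, 95]
[3, 7]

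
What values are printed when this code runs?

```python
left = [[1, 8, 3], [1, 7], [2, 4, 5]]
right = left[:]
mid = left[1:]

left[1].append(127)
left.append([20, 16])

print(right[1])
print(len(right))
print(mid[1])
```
[1, 7, 127]
3
[2, 4, 5]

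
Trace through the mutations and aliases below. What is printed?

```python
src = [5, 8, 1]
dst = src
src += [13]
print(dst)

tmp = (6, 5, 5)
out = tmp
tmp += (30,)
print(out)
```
[5, 8, 1, 13]
(6, 5, 5)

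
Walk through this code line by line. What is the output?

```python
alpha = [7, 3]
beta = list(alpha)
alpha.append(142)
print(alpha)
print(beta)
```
[7, 3, 142]
[7, 3]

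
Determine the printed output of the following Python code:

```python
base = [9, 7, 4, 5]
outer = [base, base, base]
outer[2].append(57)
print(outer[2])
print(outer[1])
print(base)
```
[9, 7, 4, 5, 57]
[9, 7, 4, 5, 57]
[9, 7, 4, 5, 57]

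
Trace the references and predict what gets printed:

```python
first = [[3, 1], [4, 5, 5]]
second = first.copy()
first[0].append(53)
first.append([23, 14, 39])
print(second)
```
[[3, 1, 53], [4, 5, 5]]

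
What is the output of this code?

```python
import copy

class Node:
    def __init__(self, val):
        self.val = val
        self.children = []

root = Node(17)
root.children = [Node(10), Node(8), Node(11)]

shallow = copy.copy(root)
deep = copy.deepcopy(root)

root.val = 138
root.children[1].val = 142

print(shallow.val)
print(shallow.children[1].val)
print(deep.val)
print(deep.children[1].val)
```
17
142
17
8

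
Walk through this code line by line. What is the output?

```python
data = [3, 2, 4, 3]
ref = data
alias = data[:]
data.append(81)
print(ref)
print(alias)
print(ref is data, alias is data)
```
[3, 2, 4, 3, 81]
[3, 2, 4, 3]
True False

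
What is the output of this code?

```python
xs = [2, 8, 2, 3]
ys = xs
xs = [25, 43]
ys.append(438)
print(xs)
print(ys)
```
[25, 43]
[2, 8, 2, 3, 438]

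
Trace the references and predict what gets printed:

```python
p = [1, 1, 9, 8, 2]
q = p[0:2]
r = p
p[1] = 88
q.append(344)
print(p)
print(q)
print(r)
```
[1, 88, 9, 8, 2]
[1, 1, 344]
[1, 88, 9, 8, 2]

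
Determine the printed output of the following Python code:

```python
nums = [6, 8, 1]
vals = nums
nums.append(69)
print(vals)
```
[6, 8, 1, 69]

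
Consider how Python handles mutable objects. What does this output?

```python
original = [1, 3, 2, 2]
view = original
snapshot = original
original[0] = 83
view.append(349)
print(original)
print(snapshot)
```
[83, 3, 2, 2, 349]
[83, 3, 2, 2, 349]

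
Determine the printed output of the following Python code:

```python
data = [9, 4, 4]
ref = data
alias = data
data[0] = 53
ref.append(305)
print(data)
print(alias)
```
[53, 4, 4, 305]
[53, 4, 4, 305]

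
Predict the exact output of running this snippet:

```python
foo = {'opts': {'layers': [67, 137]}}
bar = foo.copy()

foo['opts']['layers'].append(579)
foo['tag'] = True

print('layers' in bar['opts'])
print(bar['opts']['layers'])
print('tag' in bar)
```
True
[67, 137, 579]
False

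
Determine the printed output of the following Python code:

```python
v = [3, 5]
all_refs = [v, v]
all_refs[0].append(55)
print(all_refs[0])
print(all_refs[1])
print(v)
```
[3, 5, 55]
[3, 5, 55]
[3, 5, 55]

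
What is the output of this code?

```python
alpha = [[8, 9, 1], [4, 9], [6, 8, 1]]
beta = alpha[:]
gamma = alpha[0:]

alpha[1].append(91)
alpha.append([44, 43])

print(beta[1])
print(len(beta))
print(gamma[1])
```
[4, 9, 91]
3
[4, 9, 91]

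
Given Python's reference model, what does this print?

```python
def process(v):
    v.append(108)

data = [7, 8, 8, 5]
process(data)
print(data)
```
[7, 8, 8, 5, 108]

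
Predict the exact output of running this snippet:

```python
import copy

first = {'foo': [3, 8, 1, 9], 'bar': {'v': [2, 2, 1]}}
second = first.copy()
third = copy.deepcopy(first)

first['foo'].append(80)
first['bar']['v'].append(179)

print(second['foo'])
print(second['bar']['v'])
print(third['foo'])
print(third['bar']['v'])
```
[3, 8, 1, 9, 80]
[2, 2, 1, 179]
[3, 8, 1, 9]
[2, 2, 1]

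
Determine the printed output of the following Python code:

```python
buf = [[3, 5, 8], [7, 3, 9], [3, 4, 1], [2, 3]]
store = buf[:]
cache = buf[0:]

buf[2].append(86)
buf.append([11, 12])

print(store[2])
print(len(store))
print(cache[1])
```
[3, 4, 1, 86]
4
[7, 3, 9]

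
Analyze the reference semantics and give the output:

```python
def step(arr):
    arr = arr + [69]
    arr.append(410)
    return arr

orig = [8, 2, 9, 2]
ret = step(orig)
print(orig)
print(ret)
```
[8, 2, 9, 2]
[8, 2, 9, 2, 69, 410]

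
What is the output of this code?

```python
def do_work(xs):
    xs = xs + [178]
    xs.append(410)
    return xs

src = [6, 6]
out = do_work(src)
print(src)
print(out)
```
[6, 6]
[6, 6, 178, 410]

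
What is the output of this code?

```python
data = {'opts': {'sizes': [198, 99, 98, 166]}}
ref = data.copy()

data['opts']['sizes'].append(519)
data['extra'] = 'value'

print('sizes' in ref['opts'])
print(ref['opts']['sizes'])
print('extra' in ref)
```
True
[198, 99, 98, 166, 519]
False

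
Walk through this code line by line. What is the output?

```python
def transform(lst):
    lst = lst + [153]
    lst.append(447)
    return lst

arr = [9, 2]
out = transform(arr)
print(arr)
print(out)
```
[9, 2]
[9, 2, 153, 447]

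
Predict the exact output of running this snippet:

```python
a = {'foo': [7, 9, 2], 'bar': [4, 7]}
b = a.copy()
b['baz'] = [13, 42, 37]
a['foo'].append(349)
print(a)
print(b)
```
{'foo': [7, 9, 2, 349], 'bar': [4, 7]}
{'foo': [7, 9, 2, 349], 'bar': [4, 7], 'baz': [13, 42, 37]}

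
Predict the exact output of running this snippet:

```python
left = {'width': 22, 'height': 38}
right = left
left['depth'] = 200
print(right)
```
{'width': 22, 'height': 38, 'depth': 200}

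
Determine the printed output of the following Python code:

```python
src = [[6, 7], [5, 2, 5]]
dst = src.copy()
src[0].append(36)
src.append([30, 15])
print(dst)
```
[[6, 7, 36], [5, 2, 5]]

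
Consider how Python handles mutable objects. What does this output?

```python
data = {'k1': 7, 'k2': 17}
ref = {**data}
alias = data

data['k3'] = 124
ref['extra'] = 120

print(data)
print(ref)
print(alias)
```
{'k1': 7, 'k2': 17, 'k3': 124}
{'k1': 7, 'k2': 17, 'extra': 120}
{'k1': 7, 'k2': 17, 'k3': 124}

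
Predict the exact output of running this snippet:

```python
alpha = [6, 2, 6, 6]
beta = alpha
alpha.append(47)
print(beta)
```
[6, 2, 6, 6, 47]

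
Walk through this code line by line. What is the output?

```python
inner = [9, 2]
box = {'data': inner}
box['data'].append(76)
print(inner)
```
[9, 2, 76]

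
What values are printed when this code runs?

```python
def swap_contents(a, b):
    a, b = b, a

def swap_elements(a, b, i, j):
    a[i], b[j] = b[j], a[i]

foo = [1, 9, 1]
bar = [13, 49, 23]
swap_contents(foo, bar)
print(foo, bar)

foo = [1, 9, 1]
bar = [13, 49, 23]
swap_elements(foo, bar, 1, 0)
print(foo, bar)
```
[1, 9, 1] [13, 49, 23]
[1, 13, 1] [9, 49, 23]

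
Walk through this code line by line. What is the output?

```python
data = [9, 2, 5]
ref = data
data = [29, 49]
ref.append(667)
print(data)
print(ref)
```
[29, 49]
[9, 2, 5, 667]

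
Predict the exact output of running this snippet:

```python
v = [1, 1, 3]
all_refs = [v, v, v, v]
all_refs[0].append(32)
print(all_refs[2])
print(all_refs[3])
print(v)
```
[1, 1, 3, 32]
[1, 1, 3, 32]
[1, 1, 3, 32]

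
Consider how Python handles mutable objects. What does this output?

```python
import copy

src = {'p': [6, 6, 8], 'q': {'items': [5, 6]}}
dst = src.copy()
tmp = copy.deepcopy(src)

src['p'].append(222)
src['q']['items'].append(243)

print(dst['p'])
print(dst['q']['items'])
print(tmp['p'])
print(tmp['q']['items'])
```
[6, 6, 8, 222]
[5, 6, 243]
[6, 6, 8]
[5, 6]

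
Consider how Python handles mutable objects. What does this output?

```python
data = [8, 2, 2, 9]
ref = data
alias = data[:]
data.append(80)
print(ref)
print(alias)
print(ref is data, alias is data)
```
[8, 2, 2, 9, 80]
[8, 2, 2, 9]
True False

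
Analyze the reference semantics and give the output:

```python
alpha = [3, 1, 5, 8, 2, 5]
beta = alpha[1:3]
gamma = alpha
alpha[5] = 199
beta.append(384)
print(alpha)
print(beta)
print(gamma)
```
[3, 1, 5, 8, 2, 199]
[1, 5, 384]
[3, 1, 5, 8, 2, 199]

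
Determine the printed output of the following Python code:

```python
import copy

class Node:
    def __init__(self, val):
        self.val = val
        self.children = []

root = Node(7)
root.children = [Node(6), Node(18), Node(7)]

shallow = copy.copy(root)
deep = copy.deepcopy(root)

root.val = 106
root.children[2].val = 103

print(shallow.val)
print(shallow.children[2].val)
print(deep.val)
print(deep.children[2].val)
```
7
103
7
7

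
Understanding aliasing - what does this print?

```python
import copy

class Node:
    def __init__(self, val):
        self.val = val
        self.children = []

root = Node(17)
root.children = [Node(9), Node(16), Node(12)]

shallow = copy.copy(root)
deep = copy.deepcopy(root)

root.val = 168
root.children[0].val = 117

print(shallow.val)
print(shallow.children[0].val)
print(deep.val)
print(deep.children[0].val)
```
17
117
17
9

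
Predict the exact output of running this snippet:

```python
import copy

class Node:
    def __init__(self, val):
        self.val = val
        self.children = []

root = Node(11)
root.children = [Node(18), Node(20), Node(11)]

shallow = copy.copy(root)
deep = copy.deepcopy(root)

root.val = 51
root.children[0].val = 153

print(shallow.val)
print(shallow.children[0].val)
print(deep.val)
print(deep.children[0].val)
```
11
153
11
18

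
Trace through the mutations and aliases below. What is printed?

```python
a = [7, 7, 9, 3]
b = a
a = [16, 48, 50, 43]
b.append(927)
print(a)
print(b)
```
[16, 48, 50, 43]
[7, 7, 9, 3, 927]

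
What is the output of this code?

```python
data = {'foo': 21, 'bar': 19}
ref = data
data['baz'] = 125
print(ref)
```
{'foo': 21, 'bar': 19, 'baz': 125}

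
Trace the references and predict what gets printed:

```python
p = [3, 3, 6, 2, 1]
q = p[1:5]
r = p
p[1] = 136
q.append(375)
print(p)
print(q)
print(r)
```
[3, 136, 6, 2, 1]
[3, 6, 2, 1, 375]
[3, 136, 6, 2, 1]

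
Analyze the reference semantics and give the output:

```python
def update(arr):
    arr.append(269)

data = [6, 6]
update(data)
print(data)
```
[6, 6, 269]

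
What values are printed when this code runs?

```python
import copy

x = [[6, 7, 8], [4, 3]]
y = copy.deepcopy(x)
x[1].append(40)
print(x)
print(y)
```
[[6, 7, 8], [4, 3, 40]]
[[6, 7, 8], [4, 3]]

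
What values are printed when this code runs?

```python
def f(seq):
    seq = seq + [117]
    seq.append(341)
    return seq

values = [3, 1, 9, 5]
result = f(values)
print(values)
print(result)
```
[3, 1, 9, 5]
[3, 1, 9, 5, 117, 341]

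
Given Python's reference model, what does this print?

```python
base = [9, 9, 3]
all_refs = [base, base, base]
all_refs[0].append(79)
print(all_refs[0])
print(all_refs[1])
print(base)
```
[9, 9, 3, 79]
[9, 9, 3, 79]
[9, 9, 3, 79]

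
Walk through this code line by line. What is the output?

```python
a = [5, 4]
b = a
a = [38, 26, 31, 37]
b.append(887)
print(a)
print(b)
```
[38, 26, 31, 37]
[5, 4, 887]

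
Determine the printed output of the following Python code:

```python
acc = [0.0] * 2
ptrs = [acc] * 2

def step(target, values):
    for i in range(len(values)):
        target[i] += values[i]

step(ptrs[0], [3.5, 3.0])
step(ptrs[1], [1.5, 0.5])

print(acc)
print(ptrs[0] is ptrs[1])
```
[5.0, 3.5]
True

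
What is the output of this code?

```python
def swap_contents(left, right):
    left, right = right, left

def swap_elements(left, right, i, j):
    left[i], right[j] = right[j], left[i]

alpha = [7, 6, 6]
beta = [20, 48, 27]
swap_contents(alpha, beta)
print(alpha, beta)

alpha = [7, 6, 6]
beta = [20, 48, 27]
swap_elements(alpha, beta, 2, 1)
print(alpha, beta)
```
[7, 6, 6] [20, 48, 27]
[7, 6, 48] [20, 6, 27]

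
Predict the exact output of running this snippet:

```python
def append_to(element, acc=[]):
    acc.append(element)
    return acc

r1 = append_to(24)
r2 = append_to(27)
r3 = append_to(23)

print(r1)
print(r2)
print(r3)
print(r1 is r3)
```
[24, 27, 23]
[24, 27, 23]
[24, 27, 23]
True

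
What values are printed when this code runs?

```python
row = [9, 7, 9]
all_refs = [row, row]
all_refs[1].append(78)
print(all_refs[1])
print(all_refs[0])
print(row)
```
[9, 7, 9, 78]
[9, 7, 9, 78]
[9, 7, 9, 78]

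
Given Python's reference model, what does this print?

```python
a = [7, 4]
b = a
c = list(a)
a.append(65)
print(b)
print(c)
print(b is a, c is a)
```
[7, 4, 65]
[7, 4]
True False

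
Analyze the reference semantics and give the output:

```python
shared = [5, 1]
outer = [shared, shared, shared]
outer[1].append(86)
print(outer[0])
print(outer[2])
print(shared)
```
[5, 1, 86]
[5, 1, 86]
[5, 1, 86]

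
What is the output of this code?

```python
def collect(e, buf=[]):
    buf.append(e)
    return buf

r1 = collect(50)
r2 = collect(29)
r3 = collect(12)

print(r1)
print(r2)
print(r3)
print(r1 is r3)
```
[50, 29, 12]
[50, 29, 12]
[50, 29, 12]
True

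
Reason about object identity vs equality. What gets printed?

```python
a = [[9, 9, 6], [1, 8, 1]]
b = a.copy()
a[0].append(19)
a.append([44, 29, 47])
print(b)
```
[[9, 9, 6, 19], [1, 8, 1]]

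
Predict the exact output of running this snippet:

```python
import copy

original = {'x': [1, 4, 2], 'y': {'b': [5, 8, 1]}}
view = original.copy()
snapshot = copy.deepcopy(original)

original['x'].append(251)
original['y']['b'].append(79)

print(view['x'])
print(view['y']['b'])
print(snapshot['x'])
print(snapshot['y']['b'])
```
[1, 4, 2, 251]
[5, 8, 1, 79]
[1, 4, 2]
[5, 8, 1]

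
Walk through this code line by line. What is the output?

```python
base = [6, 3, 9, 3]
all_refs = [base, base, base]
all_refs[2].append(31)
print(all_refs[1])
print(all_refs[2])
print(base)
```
[6, 3, 9, 3, 31]
[6, 3, 9, 3, 31]
[6, 3, 9, 3, 31]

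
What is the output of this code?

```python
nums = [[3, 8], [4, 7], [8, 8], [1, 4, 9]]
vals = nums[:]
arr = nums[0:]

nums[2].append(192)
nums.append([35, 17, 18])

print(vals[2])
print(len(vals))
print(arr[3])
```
[8, 8, 192]
4
[1, 4, 9]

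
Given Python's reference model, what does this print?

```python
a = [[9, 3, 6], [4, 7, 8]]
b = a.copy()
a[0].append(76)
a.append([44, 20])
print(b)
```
[[9, 3, 6, 76], [4, 7, 8]]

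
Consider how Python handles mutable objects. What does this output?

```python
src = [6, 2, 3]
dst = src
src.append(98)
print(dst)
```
[6, 2, 3, 98]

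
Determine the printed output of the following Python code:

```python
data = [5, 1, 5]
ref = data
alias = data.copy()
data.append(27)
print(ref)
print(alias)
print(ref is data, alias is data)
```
[5, 1, 5, 27]
[5, 1, 5]
True False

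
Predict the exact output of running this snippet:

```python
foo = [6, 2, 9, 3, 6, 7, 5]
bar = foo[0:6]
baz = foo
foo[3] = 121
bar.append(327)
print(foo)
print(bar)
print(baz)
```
[6, 2, 9, 121, 6, 7, 5]
[6, 2, 9, 3, 6, 7, 327]
[6, 2, 9, 121, 6, 7, 5]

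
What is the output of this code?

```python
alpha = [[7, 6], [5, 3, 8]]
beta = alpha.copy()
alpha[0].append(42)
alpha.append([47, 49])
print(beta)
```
[[7, 6, 42], [5, 3, 8]]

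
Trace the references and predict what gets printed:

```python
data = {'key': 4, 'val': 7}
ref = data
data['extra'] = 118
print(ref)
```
{'key': 4, 'val': 7, 'extra': 118}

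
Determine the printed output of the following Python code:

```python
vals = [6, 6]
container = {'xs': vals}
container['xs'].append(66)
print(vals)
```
[6, 6, 66]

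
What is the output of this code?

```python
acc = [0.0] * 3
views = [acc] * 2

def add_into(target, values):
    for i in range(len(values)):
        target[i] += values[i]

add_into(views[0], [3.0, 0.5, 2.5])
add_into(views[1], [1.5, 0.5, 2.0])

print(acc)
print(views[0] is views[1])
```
[4.5, 1.0, 4.5]
True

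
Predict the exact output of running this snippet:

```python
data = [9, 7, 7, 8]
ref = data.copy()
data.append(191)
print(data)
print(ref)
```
[9, 7, 7, 8, 191]
[9, 7, 7, 8]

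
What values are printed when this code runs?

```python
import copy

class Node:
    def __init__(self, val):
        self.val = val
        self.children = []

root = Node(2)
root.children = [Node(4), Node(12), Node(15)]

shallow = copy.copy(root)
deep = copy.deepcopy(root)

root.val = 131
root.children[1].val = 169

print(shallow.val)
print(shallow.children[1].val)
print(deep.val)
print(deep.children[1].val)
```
2
169
2
12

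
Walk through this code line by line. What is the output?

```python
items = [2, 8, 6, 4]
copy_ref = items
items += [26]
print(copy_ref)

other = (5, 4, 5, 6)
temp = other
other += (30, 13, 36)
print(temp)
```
[2, 8, 6, 4, 26]
(5, 4, 5, 6)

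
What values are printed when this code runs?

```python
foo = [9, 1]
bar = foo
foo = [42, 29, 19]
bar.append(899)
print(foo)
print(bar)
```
[42, 29, 19]
[9, 1, 899]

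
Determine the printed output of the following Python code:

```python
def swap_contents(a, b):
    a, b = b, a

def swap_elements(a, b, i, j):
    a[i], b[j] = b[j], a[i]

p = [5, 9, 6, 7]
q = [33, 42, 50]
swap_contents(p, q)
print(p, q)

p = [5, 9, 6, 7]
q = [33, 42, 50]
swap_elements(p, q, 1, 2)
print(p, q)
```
[5, 9, 6, 7] [33, 42, 50]
[5, 50, 6, 7] [33, 42, 9]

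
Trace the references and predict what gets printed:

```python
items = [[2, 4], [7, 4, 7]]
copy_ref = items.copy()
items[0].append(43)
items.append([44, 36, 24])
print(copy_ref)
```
[[2, 4, 43], [7, 4, 7]]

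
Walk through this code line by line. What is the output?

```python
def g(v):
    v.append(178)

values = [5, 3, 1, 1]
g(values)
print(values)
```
[5, 3, 1, 1, 178]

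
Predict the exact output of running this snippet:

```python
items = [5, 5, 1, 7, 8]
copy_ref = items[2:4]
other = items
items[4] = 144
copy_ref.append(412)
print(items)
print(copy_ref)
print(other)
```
[5, 5, 1, 7, 144]
[1, 7, 412]
[5, 5, 1, 7, 144]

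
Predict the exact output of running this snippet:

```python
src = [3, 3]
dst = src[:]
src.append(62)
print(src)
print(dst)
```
[3, 3, 62]
[3, 3]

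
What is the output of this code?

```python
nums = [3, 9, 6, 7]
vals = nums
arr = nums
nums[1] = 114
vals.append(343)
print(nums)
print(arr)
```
[3, 114, 6, 7, 343]
[3, 114, 6, 7, 343]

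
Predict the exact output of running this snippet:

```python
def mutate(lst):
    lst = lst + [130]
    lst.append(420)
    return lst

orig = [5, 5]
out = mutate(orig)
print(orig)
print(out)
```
[5, 5]
[5, 5, 130, 420]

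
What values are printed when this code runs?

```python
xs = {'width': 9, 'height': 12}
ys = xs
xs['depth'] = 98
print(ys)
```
{'width': 9, 'height': 12, 'depth': 98}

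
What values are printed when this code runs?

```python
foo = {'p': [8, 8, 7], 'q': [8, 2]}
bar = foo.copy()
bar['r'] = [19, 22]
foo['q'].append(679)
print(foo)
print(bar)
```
{'p': [8, 8, 7], 'q': [8, 2, 679]}
{'p': [8, 8, 7], 'q': [8, 2, 679], 'r': [19, 22]}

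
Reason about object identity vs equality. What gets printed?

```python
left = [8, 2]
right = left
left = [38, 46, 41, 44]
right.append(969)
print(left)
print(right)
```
[38, 46, 41, 44]
[8, 2, 969]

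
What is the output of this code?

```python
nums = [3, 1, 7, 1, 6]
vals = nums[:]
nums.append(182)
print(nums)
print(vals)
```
[3, 1, 7, 1, 6, 182]
[3, 1, 7, 1, 6]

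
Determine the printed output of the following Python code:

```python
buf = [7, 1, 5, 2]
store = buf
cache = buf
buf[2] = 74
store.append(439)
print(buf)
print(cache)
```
[7, 1, 74, 2, 439]
[7, 1, 74, 2, 439]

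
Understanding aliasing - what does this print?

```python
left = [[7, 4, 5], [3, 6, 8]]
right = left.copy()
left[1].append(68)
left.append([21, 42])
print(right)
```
[[7, 4, 5], [3, 6, 8, 68]]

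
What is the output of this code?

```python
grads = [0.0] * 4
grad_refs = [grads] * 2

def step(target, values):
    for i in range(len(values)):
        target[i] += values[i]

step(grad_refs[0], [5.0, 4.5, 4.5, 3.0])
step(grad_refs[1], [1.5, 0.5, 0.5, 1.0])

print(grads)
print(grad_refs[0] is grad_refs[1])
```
[6.5, 5.0, 5.0, 4.0]
True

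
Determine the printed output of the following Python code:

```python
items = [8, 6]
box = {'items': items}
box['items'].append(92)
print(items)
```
[8, 6, 92]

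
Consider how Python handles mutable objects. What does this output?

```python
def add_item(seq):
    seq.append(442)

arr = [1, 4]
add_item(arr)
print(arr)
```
[1, 4, 442]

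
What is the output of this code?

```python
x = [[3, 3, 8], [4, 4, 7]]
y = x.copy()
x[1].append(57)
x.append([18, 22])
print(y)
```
[[3, 3, 8], [4, 4, 7, 57]]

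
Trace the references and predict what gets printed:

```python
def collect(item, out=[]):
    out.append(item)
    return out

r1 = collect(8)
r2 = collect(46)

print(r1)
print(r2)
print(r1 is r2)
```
[8, 46]
[8, 46]
True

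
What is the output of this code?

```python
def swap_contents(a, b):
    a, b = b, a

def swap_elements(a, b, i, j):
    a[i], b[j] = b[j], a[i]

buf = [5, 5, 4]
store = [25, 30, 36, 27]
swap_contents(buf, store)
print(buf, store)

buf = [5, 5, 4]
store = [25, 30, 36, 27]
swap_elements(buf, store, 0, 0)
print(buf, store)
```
[5, 5, 4] [25, 30, 36, 27]
[25, 5, 4] [5, 30, 36, 27]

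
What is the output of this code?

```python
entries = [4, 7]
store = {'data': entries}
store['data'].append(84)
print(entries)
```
[4, 7, 84]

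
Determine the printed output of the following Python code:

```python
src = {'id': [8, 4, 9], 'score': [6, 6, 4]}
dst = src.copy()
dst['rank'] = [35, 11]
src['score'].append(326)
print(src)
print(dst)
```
{'id': [8, 4, 9], 'score': [6, 6, 4, 326]}
{'id': [8, 4, 9], 'score': [6, 6, 4, 326], 'rank': [35, 11]}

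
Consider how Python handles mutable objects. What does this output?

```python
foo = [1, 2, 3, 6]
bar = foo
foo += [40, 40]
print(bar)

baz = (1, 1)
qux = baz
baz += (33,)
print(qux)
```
[1, 2, 3, 6, 40, 40]
(1, 1)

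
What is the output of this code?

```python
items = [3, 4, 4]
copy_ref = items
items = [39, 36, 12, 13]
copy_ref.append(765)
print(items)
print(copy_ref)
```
[39, 36, 12, 13]
[3, 4, 4, 765]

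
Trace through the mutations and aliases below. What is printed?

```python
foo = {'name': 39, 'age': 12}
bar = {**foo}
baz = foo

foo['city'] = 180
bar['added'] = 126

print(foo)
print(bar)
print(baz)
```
{'name': 39, 'age': 12, 'city': 180}
{'name': 39, 'age': 12, 'added': 126}
{'name': 39, 'age': 12, 'city': 180}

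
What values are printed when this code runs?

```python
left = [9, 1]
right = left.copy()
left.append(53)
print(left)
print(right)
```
[9, 1, 53]
[9, 1]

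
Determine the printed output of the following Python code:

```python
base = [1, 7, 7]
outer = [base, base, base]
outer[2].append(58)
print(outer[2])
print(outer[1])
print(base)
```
[1, 7, 7, 58]
[1, 7, 7, 58]
[1, 7, 7, 58]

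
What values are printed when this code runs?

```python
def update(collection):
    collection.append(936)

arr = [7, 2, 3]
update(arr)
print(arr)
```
[7, 2, 3, 936]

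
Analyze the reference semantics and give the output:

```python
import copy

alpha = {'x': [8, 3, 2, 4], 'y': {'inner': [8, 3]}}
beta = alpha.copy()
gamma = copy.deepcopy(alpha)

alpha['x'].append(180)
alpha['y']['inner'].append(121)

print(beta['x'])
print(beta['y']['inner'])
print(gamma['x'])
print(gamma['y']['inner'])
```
[8, 3, 2, 4, 180]
[8, 3, 121]
[8, 3, 2, 4]
[8, 3]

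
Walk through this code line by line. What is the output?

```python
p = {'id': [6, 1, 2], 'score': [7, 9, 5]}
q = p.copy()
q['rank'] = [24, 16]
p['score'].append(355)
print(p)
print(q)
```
{'id': [6, 1, 2], 'score': [7, 9, 5, 355]}
{'id': [6, 1, 2], 'score': [7, 9, 5, 355], 'rank': [24, 16]}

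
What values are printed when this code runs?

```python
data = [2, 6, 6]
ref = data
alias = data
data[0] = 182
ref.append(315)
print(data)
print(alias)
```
[182, 6, 6, 315]
[182, 6, 6, 315]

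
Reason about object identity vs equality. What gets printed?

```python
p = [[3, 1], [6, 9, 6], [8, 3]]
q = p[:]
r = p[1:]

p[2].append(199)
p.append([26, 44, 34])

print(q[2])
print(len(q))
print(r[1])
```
[8, 3, 199]
3
[8, 3, 199]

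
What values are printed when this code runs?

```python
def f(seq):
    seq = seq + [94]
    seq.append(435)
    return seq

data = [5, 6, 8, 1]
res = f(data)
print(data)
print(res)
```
[5, 6, 8, 1]
[5, 6, 8, 1, 94, 435]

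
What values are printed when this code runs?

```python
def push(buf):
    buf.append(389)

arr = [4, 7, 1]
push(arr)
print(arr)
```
[4, 7, 1, 389]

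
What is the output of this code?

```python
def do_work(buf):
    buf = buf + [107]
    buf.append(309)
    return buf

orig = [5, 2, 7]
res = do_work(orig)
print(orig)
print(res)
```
[5, 2, 7]
[5, 2, 7, 107, 309]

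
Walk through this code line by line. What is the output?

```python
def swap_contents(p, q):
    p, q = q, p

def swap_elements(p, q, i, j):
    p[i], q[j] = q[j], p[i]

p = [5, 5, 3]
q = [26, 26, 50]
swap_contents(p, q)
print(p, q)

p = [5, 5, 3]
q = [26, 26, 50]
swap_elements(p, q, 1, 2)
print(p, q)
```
[5, 5, 3] [26, 26, 50]
[5, 50, 3] [26, 26, 5]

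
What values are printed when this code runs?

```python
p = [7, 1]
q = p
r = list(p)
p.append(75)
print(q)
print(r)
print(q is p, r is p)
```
[7, 1, 75]
[7, 1]
True False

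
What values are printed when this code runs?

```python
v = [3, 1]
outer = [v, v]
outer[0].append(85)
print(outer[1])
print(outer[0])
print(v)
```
[3, 1, 85]
[3, 1, 85]
[3, 1, 85]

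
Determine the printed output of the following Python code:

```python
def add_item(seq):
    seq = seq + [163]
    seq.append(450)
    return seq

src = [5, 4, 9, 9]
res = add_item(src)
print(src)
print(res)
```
[5, 4, 9, 9]
[5, 4, 9, 9, 163, 450]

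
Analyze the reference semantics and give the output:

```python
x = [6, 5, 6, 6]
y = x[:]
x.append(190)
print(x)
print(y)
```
[6, 5, 6, 6, 190]
[6, 5, 6, 6]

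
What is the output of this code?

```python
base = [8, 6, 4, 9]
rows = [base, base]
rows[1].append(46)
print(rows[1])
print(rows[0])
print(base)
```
[8, 6, 4, 9, 46]
[8, 6, 4, 9, 46]
[8, 6, 4, 9, 46]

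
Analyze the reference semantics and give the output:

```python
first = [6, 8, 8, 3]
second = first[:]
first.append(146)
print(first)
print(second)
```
[6, 8, 8, 3, 146]
[6, 8, 8, 3]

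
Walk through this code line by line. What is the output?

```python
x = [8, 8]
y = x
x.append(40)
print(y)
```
[8, 8, 40]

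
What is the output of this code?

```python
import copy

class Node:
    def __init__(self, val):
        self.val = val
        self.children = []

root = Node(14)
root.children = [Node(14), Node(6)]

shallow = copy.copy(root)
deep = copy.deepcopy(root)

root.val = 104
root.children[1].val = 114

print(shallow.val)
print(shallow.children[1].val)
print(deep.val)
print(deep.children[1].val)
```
14
114
14
6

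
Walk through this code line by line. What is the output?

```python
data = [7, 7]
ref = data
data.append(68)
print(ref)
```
[7, 7, 68]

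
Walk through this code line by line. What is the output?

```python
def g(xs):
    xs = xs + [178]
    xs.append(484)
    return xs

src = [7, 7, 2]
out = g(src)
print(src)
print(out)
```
[7, 7, 2]
[7, 7, 2, 178, 484]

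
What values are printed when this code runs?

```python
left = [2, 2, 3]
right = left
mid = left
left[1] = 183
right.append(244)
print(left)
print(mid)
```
[2, 183, 3, 244]
[2, 183, 3, 244]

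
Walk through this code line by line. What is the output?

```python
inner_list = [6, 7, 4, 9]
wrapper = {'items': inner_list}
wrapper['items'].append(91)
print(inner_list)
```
[6, 7, 4, 9, 91]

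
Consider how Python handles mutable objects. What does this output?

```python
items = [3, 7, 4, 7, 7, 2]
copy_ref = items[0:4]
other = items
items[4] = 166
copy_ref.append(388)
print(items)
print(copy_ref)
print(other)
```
[3, 7, 4, 7, 166, 2]
[3, 7, 4, 7, 388]
[3, 7, 4, 7, 166, 2]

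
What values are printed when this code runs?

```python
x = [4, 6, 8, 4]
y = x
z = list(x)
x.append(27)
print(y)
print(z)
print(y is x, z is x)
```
[4, 6, 8, 4, 27]
[4, 6, 8, 4]
True False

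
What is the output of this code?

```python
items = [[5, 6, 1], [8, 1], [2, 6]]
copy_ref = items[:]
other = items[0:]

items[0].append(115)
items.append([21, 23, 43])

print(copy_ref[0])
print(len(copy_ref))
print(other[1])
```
[5, 6, 1, 115]
3
[8, 1]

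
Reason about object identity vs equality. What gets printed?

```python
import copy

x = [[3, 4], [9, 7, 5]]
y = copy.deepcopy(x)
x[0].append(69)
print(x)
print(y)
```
[[3, 4, 69], [9, 7, 5]]
[[3, 4], [9, 7, 5]]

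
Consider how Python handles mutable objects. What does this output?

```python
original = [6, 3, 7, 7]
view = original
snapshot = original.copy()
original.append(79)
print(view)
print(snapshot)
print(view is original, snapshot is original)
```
[6, 3, 7, 7, 79]
[6, 3, 7, 7]
True False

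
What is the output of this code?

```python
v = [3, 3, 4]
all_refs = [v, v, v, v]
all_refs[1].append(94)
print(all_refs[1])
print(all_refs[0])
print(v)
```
[3, 3, 4, 94]
[3, 3, 4, 94]
[3, 3, 4, 94]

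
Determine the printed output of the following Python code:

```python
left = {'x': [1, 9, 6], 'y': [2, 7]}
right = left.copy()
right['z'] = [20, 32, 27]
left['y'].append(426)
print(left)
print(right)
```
{'x': [1, 9, 6], 'y': [2, 7, 426]}
{'x': [1, 9, 6], 'y': [2, 7, 426], 'z': [20, 32, 27]}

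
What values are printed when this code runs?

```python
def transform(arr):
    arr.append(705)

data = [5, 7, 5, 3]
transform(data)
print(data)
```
[5, 7, 5, 3, 705]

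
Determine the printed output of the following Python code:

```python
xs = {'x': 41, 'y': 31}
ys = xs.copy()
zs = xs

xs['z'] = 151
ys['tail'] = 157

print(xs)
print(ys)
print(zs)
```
{'x': 41, 'y': 31, 'z': 151}
{'x': 41, 'y': 31, 'tail': 157}
{'x': 41, 'y': 31, 'z': 151}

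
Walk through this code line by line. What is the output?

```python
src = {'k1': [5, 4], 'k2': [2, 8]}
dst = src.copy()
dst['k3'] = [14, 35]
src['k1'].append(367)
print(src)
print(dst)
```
{'k1': [5, 4, 367], 'k2': [2, 8]}
{'k1': [5, 4, 367], 'k2': [2, 8], 'k3': [14, 35]}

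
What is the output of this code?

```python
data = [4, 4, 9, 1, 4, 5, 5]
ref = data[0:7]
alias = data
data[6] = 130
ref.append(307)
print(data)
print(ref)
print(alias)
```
[4, 4, 9, 1, 4, 5, 130]
[4, 4, 9, 1, 4, 5, 5, 307]
[4, 4, 9, 1, 4, 5, 130]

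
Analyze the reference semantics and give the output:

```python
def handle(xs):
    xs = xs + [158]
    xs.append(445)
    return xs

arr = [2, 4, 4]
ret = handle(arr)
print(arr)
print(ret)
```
[2, 4, 4]
[2, 4, 4, 158, 445]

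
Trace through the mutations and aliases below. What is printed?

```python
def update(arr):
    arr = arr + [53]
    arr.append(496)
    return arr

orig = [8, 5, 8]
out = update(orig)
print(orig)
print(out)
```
[8, 5, 8]
[8, 5, 8, 53, 496]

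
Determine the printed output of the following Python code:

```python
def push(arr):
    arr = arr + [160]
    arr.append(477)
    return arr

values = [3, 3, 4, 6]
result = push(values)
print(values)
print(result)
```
[3, 3, 4, 6]
[3, 3, 4, 6, 160, 477]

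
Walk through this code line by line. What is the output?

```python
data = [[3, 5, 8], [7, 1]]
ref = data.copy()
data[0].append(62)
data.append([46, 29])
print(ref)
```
[[3, 5, 8, 62], [7, 1]]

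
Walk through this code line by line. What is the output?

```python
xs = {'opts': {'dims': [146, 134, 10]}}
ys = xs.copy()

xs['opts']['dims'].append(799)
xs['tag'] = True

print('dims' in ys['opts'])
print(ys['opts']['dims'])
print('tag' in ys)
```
True
[146, 134, 10, 799]
False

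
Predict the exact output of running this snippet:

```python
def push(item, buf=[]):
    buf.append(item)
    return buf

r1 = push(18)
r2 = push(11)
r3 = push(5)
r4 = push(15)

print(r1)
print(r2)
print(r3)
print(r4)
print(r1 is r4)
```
[18, 11, 5, 15]
[18, 11, 5, 15]
[18, 11, 5, 15]
[18, 11, 5, 15]
True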